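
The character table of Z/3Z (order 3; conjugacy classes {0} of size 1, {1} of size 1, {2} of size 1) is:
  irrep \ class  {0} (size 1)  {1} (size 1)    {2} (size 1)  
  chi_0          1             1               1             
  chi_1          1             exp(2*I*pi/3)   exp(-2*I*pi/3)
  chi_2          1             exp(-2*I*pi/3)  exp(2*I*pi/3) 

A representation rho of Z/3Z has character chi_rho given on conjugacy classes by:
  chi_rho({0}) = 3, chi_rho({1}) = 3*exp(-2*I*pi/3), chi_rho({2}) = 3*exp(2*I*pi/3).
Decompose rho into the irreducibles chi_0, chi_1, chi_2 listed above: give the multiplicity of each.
Multiplicities: chi_0: 0, chi_1: 0, chi_2: 3.

Derivation: Use <chi_rho, chi> = (1/|G|) sum_C |C| * chi_rho(C) * conj(chi(C)) with |G| = 3 for each irreducible chi in the table:
  <chi_rho, chi_0> = (1/3)[1*(3)*conj(1) + 1*(3*exp(-2*I*pi/3))*conj(1) + 1*(3*exp(2*I*pi/3))*conj(1)]
      = (1/3)[(3) + (3*exp(-2*I*pi/3)) + (3*exp(2*I*pi/3))] = 0/3 = 0
  <chi_rho, chi_1> = (1/3)[1*(3)*conj(1) + 1*(3*exp(-2*I*pi/3))*conj(exp(2*I*pi/3)) + 1*(3*exp(2*I*pi/3))*conj(exp(-2*I*pi/3))]
      = (1/3)[(3) + (3*exp(2*I*pi/3)) + (3*exp(-2*I*pi/3))] = 0/3 = 0
  <chi_rho, chi_2> = (1/3)[1*(3)*conj(1) + 1*(3*exp(-2*I*pi/3))*conj(exp(-2*I*pi/3)) + 1*(3*exp(2*I*pi/3))*conj(exp(2*I*pi/3))]
      = (1/3)[(3) + (3) + (3)] = 9/3 = 3
(Exp terms are combined using exp(i*s)*conj(exp(i*t)) = exp(i*(s-t)), and sums of them are collapsed using the identity that for every m > 1 the m distinct m-th roots of unity sum to 0, e.g. 1 + exp(2*I*pi/3) + exp(-2*I*pi/3) = 0.)
Dimension check: dim(rho) = sum (mult * dim) = 0*1 + 0*1 + 3*1 = 3 = chi_rho(e) = 3.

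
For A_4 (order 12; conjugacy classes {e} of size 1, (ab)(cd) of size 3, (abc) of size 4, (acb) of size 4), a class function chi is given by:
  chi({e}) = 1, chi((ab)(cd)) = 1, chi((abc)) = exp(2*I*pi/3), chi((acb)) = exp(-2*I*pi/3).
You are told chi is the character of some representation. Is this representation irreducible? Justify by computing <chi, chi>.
Irreducible: <chi, chi> = 1.

Justification: <chi, chi> = (1/|G|) sum_C |C| * |chi(C)|^2 = (1/12)[1*|1|^2 + 3*|1|^2 + 4*|exp(2*I*pi/3)|^2 + 4*|exp(-2*I*pi/3)|^2]
  = (1/12)[(1) + (3) + (4) + (4)] = 12/12 = 1.
(Exp terms are combined using exp(i*s)*conj(exp(i*t)) = exp(i*(s-t)), and sums of them are collapsed using the identity that for every m > 1 the m distinct m-th roots of unity sum to 0, e.g. 1 + exp(2*I*pi/3) + exp(-2*I*pi/3) = 0.)
A character is irreducible iff <chi, chi> = 1, so this representation is irreducible.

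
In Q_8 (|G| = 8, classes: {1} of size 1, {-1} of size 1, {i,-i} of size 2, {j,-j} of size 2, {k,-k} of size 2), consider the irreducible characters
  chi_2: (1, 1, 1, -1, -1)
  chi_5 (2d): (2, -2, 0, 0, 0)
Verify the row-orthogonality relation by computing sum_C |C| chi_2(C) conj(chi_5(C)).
Sum = 0; so <chi_2, chi_5> = 0 (distinct irreducibles are orthogonal).

Details: Compute term by term over conjugacy classes (|C| * chi_2(C) * conj(chi_5(C))):
  1*(1)*conj(2) + 1*(1)*conj(-2) + 2*(1)*conj(0) + 2*(-1)*conj(0) + 2*(-1)*conj(0)
  = (2) + (-2) + (0) + (0) + (0)
  = 0.
Dividing by |G| = 8 gives 0/8 = 0, matching the row-orthogonality relation <chi_2, chi_5> = [chi_2 = chi_5].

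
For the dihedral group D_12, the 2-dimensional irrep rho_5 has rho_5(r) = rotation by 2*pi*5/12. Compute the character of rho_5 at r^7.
chi_{rho_5}(r^7) = 2*cos(2*pi*5*7/12) = sqrt(3)

Justification: rho_5(r^7) is rotation by angle 2*pi*5*7/12, whose trace is 2*cos(2*pi*5*7/12) = sqrt(3).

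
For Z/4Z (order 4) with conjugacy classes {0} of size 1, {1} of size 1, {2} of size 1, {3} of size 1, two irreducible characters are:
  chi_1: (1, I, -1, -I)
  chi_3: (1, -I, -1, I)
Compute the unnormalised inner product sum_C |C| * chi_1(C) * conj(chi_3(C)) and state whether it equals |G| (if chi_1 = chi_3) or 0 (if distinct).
Sum = 0; so <chi_1, chi_3> = 0 (distinct irreducibles are orthogonal).

Details: Compute term by term over conjugacy classes (|C| * chi_1(C) * conj(chi_3(C))):
  1*(1)*conj(1) + 1*(I)*conj(-I) + 1*(-1)*conj(-1) + 1*(-I)*conj(I)
  = (1) + (-1) + (1) + (-1)
  = 0.
(Exp terms are combined using exp(i*s)*conj(exp(i*t)) = exp(i*(s-t)), and sums of them are collapsed using the identity that for every m > 1 the m distinct m-th roots of unity sum to 0, e.g. 1 + exp(2*I*pi/3) + exp(-2*I*pi/3) = 0.)
Dividing by |G| = 4 gives 0/4 = 0, matching the row-orthogonality relation <chi_1, chi_3> = [chi_1 = chi_3].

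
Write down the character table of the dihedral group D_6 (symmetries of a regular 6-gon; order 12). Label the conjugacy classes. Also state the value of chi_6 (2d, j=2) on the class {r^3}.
Conjugacy classes: {e} of size 1, {r^3} of size 1, {r^1, r^5} of size 2, {r^2, r^4} of size 2, {s, sr^2, ...} of size 3, {sr, sr^3, ...} of size 3.
Character table:
  irrep \ class              {e} (size 1)  {r^3} (size 1)  {r^1, r^5} (size 2)  {r^2, r^4} (size 2)  {s, sr^2, ...} (size 3)  {sr, sr^3, ...} (size 3)
  chi_1 (triv)               1             1               1                    1                    1                        1                       
  chi_2 (sign: r->1, s->-1)  1             1               1                    1                    -1                       -1                      
  chi_3 (r->-1, s->1)        1             -1              -1                   1                    1                        -1                      
  chi_4 (r->-1, s->-1)       1             -1              -1                   1                    -1                       1                       
  chi_5 (2d, j=1)            2             -2              1                    -1                   0                        0                       
  chi_6 (2d, j=2)            2             2               -1                   -1                   0                        0                       

Spot check: chi_6 (2d, j=2) on {r^3} = 2.

Derivation: D_6 has order 2*6 = 12 with 6 conjugacy classes, hence 6 irreducibles. Sum of squared dims 1 + 1 + 1 + 1 + 4 + 4 = 12 = |G|. Linear characters come from the abelianisation; the 2-dimensional irreps have character r^k -> 2*cos(2*pi*j*k/6), reflections -> 0.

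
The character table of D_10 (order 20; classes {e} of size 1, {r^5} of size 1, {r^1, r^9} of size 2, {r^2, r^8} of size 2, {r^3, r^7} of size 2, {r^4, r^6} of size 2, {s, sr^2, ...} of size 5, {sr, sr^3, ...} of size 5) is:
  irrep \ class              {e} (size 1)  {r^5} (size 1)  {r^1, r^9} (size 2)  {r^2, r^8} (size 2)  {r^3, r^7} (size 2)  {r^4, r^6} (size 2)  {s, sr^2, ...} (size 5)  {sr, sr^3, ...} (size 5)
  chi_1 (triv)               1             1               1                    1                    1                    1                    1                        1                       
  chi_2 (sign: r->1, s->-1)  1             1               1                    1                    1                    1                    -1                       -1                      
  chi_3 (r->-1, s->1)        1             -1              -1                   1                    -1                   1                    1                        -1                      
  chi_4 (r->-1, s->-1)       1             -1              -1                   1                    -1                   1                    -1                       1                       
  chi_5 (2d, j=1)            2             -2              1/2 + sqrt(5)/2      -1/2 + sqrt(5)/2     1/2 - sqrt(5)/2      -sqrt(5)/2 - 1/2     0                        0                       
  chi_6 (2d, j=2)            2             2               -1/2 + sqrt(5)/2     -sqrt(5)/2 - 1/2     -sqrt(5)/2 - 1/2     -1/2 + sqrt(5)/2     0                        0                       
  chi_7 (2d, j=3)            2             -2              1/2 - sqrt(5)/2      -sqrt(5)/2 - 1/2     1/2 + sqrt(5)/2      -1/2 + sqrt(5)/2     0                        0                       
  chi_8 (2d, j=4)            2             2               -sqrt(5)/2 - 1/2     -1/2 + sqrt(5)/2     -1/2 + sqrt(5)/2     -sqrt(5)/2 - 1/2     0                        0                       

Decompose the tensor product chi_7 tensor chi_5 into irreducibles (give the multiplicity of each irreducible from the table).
chi_7 tensor chi_5 = chi_6 + chi_8 (all other irreducibles have multiplicity 0).

Proof sketch: The character of a tensor product is the pointwise product (chi_7 * chi_5)(C) = chi_7(C) * chi_5(C):
  {e}: (2)*(2), {r^5}: (-2)*(-2), {r^1, r^9}: (1/2 - sqrt(5)/2)*(1/2 + sqrt(5)/2), {r^2, r^8}: (-sqrt(5)/2 - 1/2)*(-1/2 + sqrt(5)/2), {r^3, r^7}: (1/2 + sqrt(5)/2)*(1/2 - sqrt(5)/2), {r^4, r^6}: (-1/2 + sqrt(5)/2)*(-sqrt(5)/2 - 1/2), {s, sr^2, ...}: (0)*(0), {sr, sr^3, ...}: (0)*(0)
so (chi_7 * chi_5) takes values
  {e} -> 4, {r^5} -> 4, {r^1, r^9} -> -1, {r^2, r^8} -> -1, {r^3, r^7} -> -1, {r^4, r^6} -> -1, {s, sr^2, ...} -> 0, {sr, sr^3, ...} -> 0.
Now take the inner product of this character with each irreducible chi from the table, <chi_7*chi_5, chi> = (1/20) sum_C |C| (chi_7*chi_5)(C) conj(chi(C)):
  <chi_7*chi_5, chi_1> = (1/20)[1*(4)*conj(1) + 1*(4)*conj(1) + 2*(-1)*conj(1) + 2*(-1)*conj(1) + 2*(-1)*conj(1) + 2*(-1)*conj(1) + 5*(0)*conj(1) + 5*(0)*conj(1)]
      = (1/20)[(4) + (4) + (-2) + (-2) + (-2) + (-2) + (0) + (0)] = 0/20 = 0
  <chi_7*chi_5, chi_2> = (1/20)[1*(4)*conj(1) + 1*(4)*conj(1) + 2*(-1)*conj(1) + 2*(-1)*conj(1) + 2*(-1)*conj(1) + 2*(-1)*conj(1) + 5*(0)*conj(-1) + 5*(0)*conj(-1)]
      = (1/20)[(4) + (4) + (-2) + (-2) + (-2) + (-2) + (0) + (0)] = 0/20 = 0
  <chi_7*chi_5, chi_3> = (1/20)[1*(4)*conj(1) + 1*(4)*conj(-1) + 2*(-1)*conj(-1) + 2*(-1)*conj(1) + 2*(-1)*conj(-1) + 2*(-1)*conj(1) + 5*(0)*conj(1) + 5*(0)*conj(-1)]
      = (1/20)[(4) + (-4) + (2) + (-2) + (2) + (-2) + (0) + (0)] = 0/20 = 0
  <chi_7*chi_5, chi_4> = (1/20)[1*(4)*conj(1) + 1*(4)*conj(-1) + 2*(-1)*conj(-1) + 2*(-1)*conj(1) + 2*(-1)*conj(-1) + 2*(-1)*conj(1) + 5*(0)*conj(-1) + 5*(0)*conj(1)]
      = (1/20)[(4) + (-4) + (2) + (-2) + (2) + (-2) + (0) + (0)] = 0/20 = 0
  <chi_7*chi_5, chi_5> = (1/20)[1*(4)*conj(2) + 1*(4)*conj(-2) + 2*(-1)*conj(1/2 + sqrt(5)/2) + 2*(-1)*conj(-1/2 + sqrt(5)/2) + 2*(-1)*conj(1/2 - sqrt(5)/2) + 2*(-1)*conj(-sqrt(5)/2 - 1/2) + 5*(0)*conj(0) + 5*(0)*conj(0)]
      = (1/20)[(8) + (-8) + (-sqrt(5) - 1) + (1 - sqrt(5)) + (-1 + sqrt(5)) + (1 + sqrt(5)) + (0) + (0)] = 0/20 = 0
  <chi_7*chi_5, chi_6> = (1/20)[1*(4)*conj(2) + 1*(4)*conj(2) + 2*(-1)*conj(-1/2 + sqrt(5)/2) + 2*(-1)*conj(-sqrt(5)/2 - 1/2) + 2*(-1)*conj(-sqrt(5)/2 - 1/2) + 2*(-1)*conj(-1/2 + sqrt(5)/2) + 5*(0)*conj(0) + 5*(0)*conj(0)]
      = (1/20)[(8) + (8) + (1 - sqrt(5)) + (1 + sqrt(5)) + (1 + sqrt(5)) + (1 - sqrt(5)) + (0) + (0)] = 20/20 = 1
  <chi_7*chi_5, chi_7> = (1/20)[1*(4)*conj(2) + 1*(4)*conj(-2) + 2*(-1)*conj(1/2 - sqrt(5)/2) + 2*(-1)*conj(-sqrt(5)/2 - 1/2) + 2*(-1)*conj(1/2 + sqrt(5)/2) + 2*(-1)*conj(-1/2 + sqrt(5)/2) + 5*(0)*conj(0) + 5*(0)*conj(0)]
      = (1/20)[(8) + (-8) + (-1 + sqrt(5)) + (1 + sqrt(5)) + (-sqrt(5) - 1) + (1 - sqrt(5)) + (0) + (0)] = 0/20 = 0
  <chi_7*chi_5, chi_8> = (1/20)[1*(4)*conj(2) + 1*(4)*conj(2) + 2*(-1)*conj(-sqrt(5)/2 - 1/2) + 2*(-1)*conj(-1/2 + sqrt(5)/2) + 2*(-1)*conj(-1/2 + sqrt(5)/2) + 2*(-1)*conj(-sqrt(5)/2 - 1/2) + 5*(0)*conj(0) + 5*(0)*conj(0)]
      = (1/20)[(8) + (8) + (1 + sqrt(5)) + (1 - sqrt(5)) + (1 - sqrt(5)) + (1 + sqrt(5)) + (0) + (0)] = 20/20 = 1
Hence the multiplicities are chi_6: 1, chi_8: 1. Dimension check: dim(chi_7)*dim(chi_5) = 2*2 = 4 and sum (mult * dim) = 1*2 + 1*2 = 4.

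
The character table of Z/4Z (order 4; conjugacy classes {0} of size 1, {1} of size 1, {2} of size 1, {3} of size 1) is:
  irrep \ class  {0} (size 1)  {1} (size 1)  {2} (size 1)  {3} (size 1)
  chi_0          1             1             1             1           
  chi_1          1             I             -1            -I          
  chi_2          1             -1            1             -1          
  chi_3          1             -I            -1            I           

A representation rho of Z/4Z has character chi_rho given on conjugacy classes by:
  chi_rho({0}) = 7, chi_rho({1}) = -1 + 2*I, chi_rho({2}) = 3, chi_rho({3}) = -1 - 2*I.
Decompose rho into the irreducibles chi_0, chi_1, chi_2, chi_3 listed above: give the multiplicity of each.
Multiplicities: chi_0: 2, chi_1: 2, chi_2: 3, chi_3: 0.

Working: Use <chi_rho, chi> = (1/|G|) sum_C |C| * chi_rho(C) * conj(chi(C)) with |G| = 4 for each irreducible chi in the table:
  <chi_rho, chi_0> = (1/4)[1*(7)*conj(1) + 1*(-1 + 2*I)*conj(1) + 1*(3)*conj(1) + 1*(-1 - 2*I)*conj(1)]
      = (1/4)[(7) + (-1 + 2*I) + (3) + (-1 - 2*I)] = 8/4 = 2
  <chi_rho, chi_1> = (1/4)[1*(7)*conj(1) + 1*(-1 + 2*I)*conj(I) + 1*(3)*conj(-1) + 1*(-1 - 2*I)*conj(-I)]
      = (1/4)[(7) + (2 + I) + (-3) + (2 - I)] = 8/4 = 2
  <chi_rho, chi_2> = (1/4)[1*(7)*conj(1) + 1*(-1 + 2*I)*conj(-1) + 1*(3)*conj(1) + 1*(-1 - 2*I)*conj(-1)]
      = (1/4)[(7) + (1 - 2*I) + (3) + (1 + 2*I)] = 12/4 = 3
  <chi_rho, chi_3> = (1/4)[1*(7)*conj(1) + 1*(-1 + 2*I)*conj(-I) + 1*(3)*conj(-1) + 1*(-1 - 2*I)*conj(I)]
      = (1/4)[(7) + (-2 - I) + (-3) + (-2 + I)] = 0/4 = 0
(Exp terms are combined using exp(i*s)*conj(exp(i*t)) = exp(i*(s-t)), and sums of them are collapsed using the identity that for every m > 1 the m distinct m-th roots of unity sum to 0, e.g. 1 + exp(2*I*pi/3) + exp(-2*I*pi/3) = 0.)
Dimension check: dim(rho) = sum (mult * dim) = 2*1 + 2*1 + 3*1 + 0*1 = 7 = chi_rho(e) = 7.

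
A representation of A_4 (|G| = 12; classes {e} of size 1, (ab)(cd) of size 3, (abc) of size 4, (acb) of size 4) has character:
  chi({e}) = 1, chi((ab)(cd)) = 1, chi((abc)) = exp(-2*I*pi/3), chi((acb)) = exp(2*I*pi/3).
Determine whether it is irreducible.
Irreducible: <chi, chi> = 1.

Explanation: <chi, chi> = (1/|G|) sum_C |C| * |chi(C)|^2 = (1/12)[1*|1|^2 + 3*|1|^2 + 4*|exp(-2*I*pi/3)|^2 + 4*|exp(2*I*pi/3)|^2]
  = (1/12)[(1) + (3) + (4) + (4)] = 12/12 = 1.
(Exp terms are combined using exp(i*s)*conj(exp(i*t)) = exp(i*(s-t)), and sums of them are collapsed using the identity that for every m > 1 the m distinct m-th roots of unity sum to 0, e.g. 1 + exp(2*I*pi/3) + exp(-2*I*pi/3) = 0.)
A character is irreducible iff <chi, chi> = 1, so this representation is irreducible.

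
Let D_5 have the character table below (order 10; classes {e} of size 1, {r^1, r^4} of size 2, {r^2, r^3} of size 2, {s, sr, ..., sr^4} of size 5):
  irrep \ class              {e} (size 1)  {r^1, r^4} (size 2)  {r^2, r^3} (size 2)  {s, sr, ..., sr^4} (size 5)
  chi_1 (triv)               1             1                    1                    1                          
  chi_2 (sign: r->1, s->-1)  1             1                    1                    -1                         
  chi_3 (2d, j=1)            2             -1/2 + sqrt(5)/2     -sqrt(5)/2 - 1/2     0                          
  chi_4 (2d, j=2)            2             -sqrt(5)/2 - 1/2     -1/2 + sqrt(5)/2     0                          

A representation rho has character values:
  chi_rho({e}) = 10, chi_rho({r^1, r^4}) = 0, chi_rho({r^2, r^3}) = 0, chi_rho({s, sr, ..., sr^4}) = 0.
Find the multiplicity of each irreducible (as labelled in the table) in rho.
Multiplicities: chi_1: 1, chi_2: 1, chi_3: 2, chi_4: 2.

Details: Use <chi_rho, chi> = (1/|G|) sum_C |C| * chi_rho(C) * conj(chi(C)) with |G| = 10 for each irreducible chi in the table:
  <chi_rho, chi_1> = (1/10)[1*(10)*conj(1) + 2*(0)*conj(1) + 2*(0)*conj(1) + 5*(0)*conj(1)]
      = (1/10)[(10) + (0) + (0) + (0)] = 10/10 = 1
  <chi_rho, chi_2> = (1/10)[1*(10)*conj(1) + 2*(0)*conj(1) + 2*(0)*conj(1) + 5*(0)*conj(-1)]
      = (1/10)[(10) + (0) + (0) + (0)] = 10/10 = 1
  <chi_rho, chi_3> = (1/10)[1*(10)*conj(2) + 2*(0)*conj(-1/2 + sqrt(5)/2) + 2*(0)*conj(-sqrt(5)/2 - 1/2) + 5*(0)*conj(0)]
      = (1/10)[(20) + (0) + (0) + (0)] = 20/10 = 2
  <chi_rho, chi_4> = (1/10)[1*(10)*conj(2) + 2*(0)*conj(-sqrt(5)/2 - 1/2) + 2*(0)*conj(-1/2 + sqrt(5)/2) + 5*(0)*conj(0)]
      = (1/10)[(20) + (0) + (0) + (0)] = 20/10 = 2
Dimension check: dim(rho) = sum (mult * dim) = 1*1 + 1*1 + 2*2 + 2*2 = 10 = chi_rho(e) = 10.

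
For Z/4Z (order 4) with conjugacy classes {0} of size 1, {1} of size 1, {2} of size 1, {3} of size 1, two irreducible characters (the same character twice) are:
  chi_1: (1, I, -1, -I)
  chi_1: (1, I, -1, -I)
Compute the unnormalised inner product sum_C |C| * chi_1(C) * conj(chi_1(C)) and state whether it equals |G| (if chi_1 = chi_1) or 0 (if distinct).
Sum = 4 = |G| = 4; so <chi_1, chi_1> = 1 (norm-1 confirms irreducibility).

Details: Compute term by term over conjugacy classes (|C| * chi_1(C) * conj(chi_1(C))):
  1*(1)*conj(1) + 1*(I)*conj(I) + 1*(-1)*conj(-1) + 1*(-I)*conj(-I)
  = (1) + (1) + (1) + (1)
  = 4.
(Exp terms are combined using exp(i*s)*conj(exp(i*t)) = exp(i*(s-t)), and sums of them are collapsed using the identity that for every m > 1 the m distinct m-th roots of unity sum to 0, e.g. 1 + exp(2*I*pi/3) + exp(-2*I*pi/3) = 0.)
Dividing by |G| = 4 gives 4/4 = 1, matching the row-orthogonality relation <chi_1, chi_1> = [chi_1 = chi_1].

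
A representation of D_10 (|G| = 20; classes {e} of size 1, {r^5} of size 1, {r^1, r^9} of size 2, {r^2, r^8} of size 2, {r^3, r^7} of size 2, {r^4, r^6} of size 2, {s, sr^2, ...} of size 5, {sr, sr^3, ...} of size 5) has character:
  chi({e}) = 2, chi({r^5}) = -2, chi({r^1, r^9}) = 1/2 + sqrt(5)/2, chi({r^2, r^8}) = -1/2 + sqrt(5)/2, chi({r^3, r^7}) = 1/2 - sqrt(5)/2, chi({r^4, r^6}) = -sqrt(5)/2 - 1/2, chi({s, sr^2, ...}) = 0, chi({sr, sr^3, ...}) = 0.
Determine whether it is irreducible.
Irreducible: <chi, chi> = 1.

Argument: <chi, chi> = (1/|G|) sum_C |C| * |chi(C)|^2 = (1/20)[1*|2|^2 + 1*|-2|^2 + 2*|1/2 + sqrt(5)/2|^2 + 2*|-1/2 + sqrt(5)/2|^2 + 2*|1/2 - sqrt(5)/2|^2 + 2*|-sqrt(5)/2 - 1/2|^2 + 5*|0|^2 + 5*|0|^2]
  = (1/20)[(4) + (4) + (sqrt(5) + 3) + (3 - sqrt(5)) + (3 - sqrt(5)) + (sqrt(5) + 3) + (0) + (0)] = 20/20 = 1.
A character is irreducible iff <chi, chi> = 1, so this representation is irreducible.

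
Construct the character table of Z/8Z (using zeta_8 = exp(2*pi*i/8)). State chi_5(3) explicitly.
Character table of Z/8Z (irreps indexed chi_0,...,chi_7 with chi_k(m) = zeta_8^(k*m), zeta_8 = exp(2*pi*i/8)):
  irrep \ class  {0} (size 1)  {1} (size 1)    {2} (size 1)  {3} (size 1)    {4} (size 1)  {5} (size 1)    {6} (size 1)  {7} (size 1)  
  chi_0          1             1               1             1               1             1               1             1             
  chi_1          1             exp(I*pi/4)     I             exp(3*I*pi/4)   -1            exp(-3*I*pi/4)  -I            exp(-I*pi/4)  
  chi_2          1             I               -1            -I              1             I               -1            -I            
  chi_3          1             exp(3*I*pi/4)   -I            exp(I*pi/4)     -1            exp(-I*pi/4)    I             exp(-3*I*pi/4)
  chi_4          1             -1              1             -1              1             -1              1             -1            
  chi_5          1             exp(-3*I*pi/4)  I             exp(-I*pi/4)    -1            exp(I*pi/4)     -I            exp(3*I*pi/4) 
  chi_6          1             -I              -1            I               1             -I              -1            I             
  chi_7          1             exp(-I*pi/4)    -I            exp(-3*I*pi/4)  -1            exp(3*I*pi/4)   I             exp(I*pi/4)   

Spot check: chi_5(3) = zeta_8^(5*3) = zeta_8^15 = exp(-I*pi/4).

Reasoning: Z/8Z is abelian, so all 8 irreducible complex representations are 1-dimensional. They are given by chi_k(m) = zeta_8^(k*m) for k = 0,...,7. Row orthogonality: sum_m chi_k(m) conj(chi_l(m)) = 8 * [k = l].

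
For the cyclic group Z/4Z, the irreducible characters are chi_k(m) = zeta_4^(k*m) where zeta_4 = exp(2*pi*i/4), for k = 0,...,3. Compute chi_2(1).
chi_2(1) = zeta_4^2 = -1

Details: chi_2(1) = zeta_4^(2*1) = zeta_4^2. Since zeta_4^4 = 1, this equals zeta_4^2 = exp(2*pi*i*2/4) = -1.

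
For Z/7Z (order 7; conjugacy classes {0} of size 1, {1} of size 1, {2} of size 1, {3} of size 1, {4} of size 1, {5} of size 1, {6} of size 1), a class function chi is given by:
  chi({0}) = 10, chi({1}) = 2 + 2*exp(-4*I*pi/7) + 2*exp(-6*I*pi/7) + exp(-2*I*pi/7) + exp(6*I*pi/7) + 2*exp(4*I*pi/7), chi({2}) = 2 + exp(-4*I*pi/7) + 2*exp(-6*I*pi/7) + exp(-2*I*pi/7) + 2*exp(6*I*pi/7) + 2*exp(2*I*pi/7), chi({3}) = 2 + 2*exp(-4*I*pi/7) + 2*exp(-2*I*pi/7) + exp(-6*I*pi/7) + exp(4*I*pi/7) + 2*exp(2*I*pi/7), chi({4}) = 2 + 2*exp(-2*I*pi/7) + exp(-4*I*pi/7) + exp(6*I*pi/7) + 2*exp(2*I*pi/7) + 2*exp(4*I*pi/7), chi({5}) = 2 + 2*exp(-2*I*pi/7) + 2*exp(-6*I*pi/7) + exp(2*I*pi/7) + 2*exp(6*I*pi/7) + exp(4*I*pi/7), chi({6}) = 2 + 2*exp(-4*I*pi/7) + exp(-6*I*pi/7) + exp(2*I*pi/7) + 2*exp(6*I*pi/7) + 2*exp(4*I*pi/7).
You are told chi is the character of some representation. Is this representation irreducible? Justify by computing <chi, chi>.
Not irreducible (reducible): <chi, chi> = 18 > 1.

<chi, chi> = (1/|G|) sum_C |C| * |chi(C)|^2 = (1/7)[1*|10|^2 + 1*|2 + 2*exp(-4*I*pi/7) + 2*exp(-6*I*pi/7) + exp(-2*I*pi/7) + exp(6*I*pi/7) + 2*exp(4*I*pi/7)|^2 + 1*|2 + exp(-4*I*pi/7) + 2*exp(-6*I*pi/7) + exp(-2*I*pi/7) + 2*exp(6*I*pi/7) + 2*exp(2*I*pi/7)|^2 + 1*|2 + 2*exp(-4*I*pi/7) + 2*exp(-2*I*pi/7) + exp(-6*I*pi/7) + exp(4*I*pi/7) + 2*exp(2*I*pi/7)|^2 + 1*|2 + 2*exp(-2*I*pi/7) + exp(-4*I*pi/7) + exp(6*I*pi/7) + 2*exp(2*I*pi/7) + 2*exp(4*I*pi/7)|^2 + 1*|2 + 2*exp(-2*I*pi/7) + 2*exp(-6*I*pi/7) + exp(2*I*pi/7) + 2*exp(6*I*pi/7) + exp(4*I*pi/7)|^2 + 1*|2 + 2*exp(-4*I*pi/7) + exp(-6*I*pi/7) + exp(2*I*pi/7) + 2*exp(6*I*pi/7) + 2*exp(4*I*pi/7)|^2]
  = (1/7)[(100) + (18 + 16*exp(-4*I*pi/7) + 12*exp(-2*I*pi/7) + 13*exp(-6*I*pi/7) + 13*exp(6*I*pi/7) + 12*exp(2*I*pi/7) + 16*exp(4*I*pi/7)) + (18 + 12*exp(-4*I*pi/7) + 13*exp(-2*I*pi/7) + 16*exp(-6*I*pi/7) + 16*exp(6*I*pi/7) + 13*exp(2*I*pi/7) + 12*exp(4*I*pi/7)) + (18 + 13*exp(-4*I*pi/7) + 16*exp(-2*I*pi/7) + 12*exp(-6*I*pi/7) + 12*exp(6*I*pi/7) + 16*exp(2*I*pi/7) + 13*exp(4*I*pi/7)) + (18 + 13*exp(-4*I*pi/7) + 16*exp(-2*I*pi/7) + 12*exp(-6*I*pi/7) + 12*exp(6*I*pi/7) + 16*exp(2*I*pi/7) + 13*exp(4*I*pi/7)) + (18 + 12*exp(-4*I*pi/7) + 13*exp(-2*I*pi/7) + 16*exp(-6*I*pi/7) + 16*exp(6*I*pi/7) + 13*exp(2*I*pi/7) + 12*exp(4*I*pi/7)) + (18 + 16*exp(-4*I*pi/7) + 12*exp(-2*I*pi/7) + 13*exp(-6*I*pi/7) + 13*exp(6*I*pi/7) + 12*exp(2*I*pi/7) + 16*exp(4*I*pi/7))] = 126/7 = 18.
(Exp terms are combined using exp(i*s)*conj(exp(i*t)) = exp(i*(s-t)), and sums of them are collapsed using the identity that for every m > 1 the m distinct m-th roots of unity sum to 0, e.g. 1 + exp(2*I*pi/3) + exp(-2*I*pi/3) = 0.)
A character is irreducible iff <chi, chi> = 1, so this representation is reducible.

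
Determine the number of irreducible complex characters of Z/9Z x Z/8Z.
72

Argument: The number of irreducible complex representations of a finite group equals its number of conjugacy classes. Z/9Z x Z/8Z is abelian of order 72, so every element is its own conjugacy class: 72 classes, so Z/9Z x Z/8Z (order 72) has exactly 72 irreducible complex representations.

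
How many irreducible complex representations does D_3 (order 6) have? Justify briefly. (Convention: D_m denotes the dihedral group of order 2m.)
3

Reasoning: The number of irreducible complex representations of a finite group equals its number of conjugacy classes. D_3 has 3 conjugacy classes ((n+3)/2 for n odd), so D_3 (order 6) has exactly 3 irreducible complex representations.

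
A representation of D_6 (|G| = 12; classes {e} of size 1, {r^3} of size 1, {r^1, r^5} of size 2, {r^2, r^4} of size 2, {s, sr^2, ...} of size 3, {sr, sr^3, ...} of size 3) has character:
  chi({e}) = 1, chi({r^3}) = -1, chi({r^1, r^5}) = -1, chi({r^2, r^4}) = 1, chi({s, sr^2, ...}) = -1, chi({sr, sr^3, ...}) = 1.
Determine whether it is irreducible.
Irreducible: <chi, chi> = 1.

Explanation: <chi, chi> = (1/|G|) sum_C |C| * |chi(C)|^2 = (1/12)[1*|1|^2 + 1*|-1|^2 + 2*|-1|^2 + 2*|1|^2 + 3*|-1|^2 + 3*|1|^2]
  = (1/12)[(1) + (1) + (2) + (2) + (3) + (3)] = 12/12 = 1.
A character is irreducible iff <chi, chi> = 1, so this representation is irreducible.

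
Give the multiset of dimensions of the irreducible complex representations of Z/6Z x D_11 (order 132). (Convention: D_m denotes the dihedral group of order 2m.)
Dimensions: 1, 1, 1, 1, 1, 1, 1, 1, 1, 1, 1, 1, 2, 2, 2, 2, 2, 2, 2, 2, 2, 2, 2, 2, 2, 2, 2, 2, 2, 2, 2, 2, 2, 2, 2, 2, 2, 2, 2, 2, 2, 2

Explanation: There are 42 irreducibles (= number of conjugacy classes). Their dimensions d_i satisfy sum d_i^2 = |G| = 132: 1 + 1 + 1 + 1 + 1 + 1 + 1 + 1 + 1 + 1 + 1 + 1 + 4 + 4 + 4 + 4 + 4 + 4 + 4 + 4 + 4 + 4 + 4 + 4 + 4 + 4 + 4 + 4 + 4 + 4 + 4 + 4 + 4 + 4 + 4 + 4 + 4 + 4 + 4 + 4 + 4 + 4 = 132. (For the product with Z/6Z: each of the 6 1-dim characters of Z/6Z tensors with each irrep of D_11, giving 6 copies of each D_11-dimension.)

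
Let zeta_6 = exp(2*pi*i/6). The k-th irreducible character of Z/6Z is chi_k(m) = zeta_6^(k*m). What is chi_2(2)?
chi_2(2) = zeta_6^4 = exp(-2*I*pi/3)

Proof sketch: chi_2(2) = zeta_6^(2*2) = zeta_6^4. Since zeta_6^6 = 1, this equals zeta_6^4 = exp(2*pi*i*4/6) = exp(-2*I*pi/3).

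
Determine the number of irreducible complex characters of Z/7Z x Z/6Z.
42

The number of irreducible complex representations of a finite group equals its number of conjugacy classes. Z/7Z x Z/6Z is abelian of order 42, so every element is its own conjugacy class: 42 classes, so Z/7Z x Z/6Z (order 42) has exactly 42 irreducible complex representations.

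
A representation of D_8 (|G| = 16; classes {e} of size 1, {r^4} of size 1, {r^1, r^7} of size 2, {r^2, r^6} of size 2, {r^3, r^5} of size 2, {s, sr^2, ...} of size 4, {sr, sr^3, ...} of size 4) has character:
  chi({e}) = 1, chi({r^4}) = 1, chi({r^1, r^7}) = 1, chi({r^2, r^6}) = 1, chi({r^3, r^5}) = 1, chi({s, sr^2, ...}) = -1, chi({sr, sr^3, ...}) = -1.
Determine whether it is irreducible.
Irreducible: <chi, chi> = 1.

Proof sketch: <chi, chi> = (1/|G|) sum_C |C| * |chi(C)|^2 = (1/16)[1*|1|^2 + 1*|1|^2 + 2*|1|^2 + 2*|1|^2 + 2*|1|^2 + 4*|-1|^2 + 4*|-1|^2]
  = (1/16)[(1) + (1) + (2) + (2) + (2) + (4) + (4)] = 16/16 = 1.
A character is irreducible iff <chi, chi> = 1, so this representation is irreducible.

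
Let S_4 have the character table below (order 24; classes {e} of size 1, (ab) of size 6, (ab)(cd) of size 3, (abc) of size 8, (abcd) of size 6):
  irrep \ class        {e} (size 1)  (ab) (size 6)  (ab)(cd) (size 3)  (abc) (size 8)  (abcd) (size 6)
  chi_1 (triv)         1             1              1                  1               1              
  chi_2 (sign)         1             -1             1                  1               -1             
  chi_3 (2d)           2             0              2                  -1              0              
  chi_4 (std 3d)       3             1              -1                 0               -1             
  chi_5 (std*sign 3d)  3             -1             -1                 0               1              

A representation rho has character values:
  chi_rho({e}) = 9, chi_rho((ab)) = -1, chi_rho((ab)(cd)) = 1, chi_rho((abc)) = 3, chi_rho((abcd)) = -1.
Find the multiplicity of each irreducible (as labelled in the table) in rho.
Multiplicities: chi_1: 1, chi_2: 2, chi_3: 0, chi_4: 1, chi_5: 1.

Reasoning: Use <chi_rho, chi> = (1/|G|) sum_C |C| * chi_rho(C) * conj(chi(C)) with |G| = 24 for each irreducible chi in the table:
  <chi_rho, chi_1> = (1/24)[1*(9)*conj(1) + 6*(-1)*conj(1) + 3*(1)*conj(1) + 8*(3)*conj(1) + 6*(-1)*conj(1)]
      = (1/24)[(9) + (-6) + (3) + (24) + (-6)] = 24/24 = 1
  <chi_rho, chi_2> = (1/24)[1*(9)*conj(1) + 6*(-1)*conj(-1) + 3*(1)*conj(1) + 8*(3)*conj(1) + 6*(-1)*conj(-1)]
      = (1/24)[(9) + (6) + (3) + (24) + (6)] = 48/24 = 2
  <chi_rho, chi_3> = (1/24)[1*(9)*conj(2) + 6*(-1)*conj(0) + 3*(1)*conj(2) + 8*(3)*conj(-1) + 6*(-1)*conj(0)]
      = (1/24)[(18) + (0) + (6) + (-24) + (0)] = 0/24 = 0
  <chi_rho, chi_4> = (1/24)[1*(9)*conj(3) + 6*(-1)*conj(1) + 3*(1)*conj(-1) + 8*(3)*conj(0) + 6*(-1)*conj(-1)]
      = (1/24)[(27) + (-6) + (-3) + (0) + (6)] = 24/24 = 1
  <chi_rho, chi_5> = (1/24)[1*(9)*conj(3) + 6*(-1)*conj(-1) + 3*(1)*conj(-1) + 8*(3)*conj(0) + 6*(-1)*conj(1)]
      = (1/24)[(27) + (6) + (-3) + (0) + (-6)] = 24/24 = 1
Dimension check: dim(rho) = sum (mult * dim) = 1*1 + 2*1 + 0*2 + 1*3 + 1*3 = 9 = chi_rho(e) = 9.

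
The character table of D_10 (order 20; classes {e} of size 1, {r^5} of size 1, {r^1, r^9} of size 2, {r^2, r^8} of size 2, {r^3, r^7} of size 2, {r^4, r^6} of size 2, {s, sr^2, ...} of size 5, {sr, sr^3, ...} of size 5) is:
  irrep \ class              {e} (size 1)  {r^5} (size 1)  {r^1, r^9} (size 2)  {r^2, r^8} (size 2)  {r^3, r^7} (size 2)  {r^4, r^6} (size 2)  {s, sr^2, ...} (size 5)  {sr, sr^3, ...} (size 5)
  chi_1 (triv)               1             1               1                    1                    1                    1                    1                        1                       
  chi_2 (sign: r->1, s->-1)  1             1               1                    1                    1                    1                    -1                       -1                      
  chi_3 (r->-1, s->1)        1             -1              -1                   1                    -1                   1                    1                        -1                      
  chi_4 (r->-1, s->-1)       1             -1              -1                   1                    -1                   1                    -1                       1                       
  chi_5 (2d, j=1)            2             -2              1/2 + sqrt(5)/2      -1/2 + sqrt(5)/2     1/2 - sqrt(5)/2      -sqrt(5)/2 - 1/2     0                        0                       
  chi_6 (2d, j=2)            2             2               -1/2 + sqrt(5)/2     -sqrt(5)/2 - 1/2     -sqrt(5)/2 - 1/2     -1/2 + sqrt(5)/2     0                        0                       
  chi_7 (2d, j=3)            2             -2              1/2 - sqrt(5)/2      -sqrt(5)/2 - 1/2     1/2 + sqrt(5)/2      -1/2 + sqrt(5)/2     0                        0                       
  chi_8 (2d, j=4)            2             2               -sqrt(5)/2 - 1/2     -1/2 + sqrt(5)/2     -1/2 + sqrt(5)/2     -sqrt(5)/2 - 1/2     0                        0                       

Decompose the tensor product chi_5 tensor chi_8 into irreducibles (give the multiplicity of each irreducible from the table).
chi_5 tensor chi_8 = chi_3 + chi_4 + chi_7 (all other irreducibles have multiplicity 0).

Details: The character of a tensor product is the pointwise product (chi_5 * chi_8)(C) = chi_5(C) * chi_8(C):
  {e}: (2)*(2), {r^5}: (-2)*(2), {r^1, r^9}: (1/2 + sqrt(5)/2)*(-sqrt(5)/2 - 1/2), {r^2, r^8}: (-1/2 + sqrt(5)/2)*(-1/2 + sqrt(5)/2), {r^3, r^7}: (1/2 - sqrt(5)/2)*(-1/2 + sqrt(5)/2), {r^4, r^6}: (-sqrt(5)/2 - 1/2)*(-sqrt(5)/2 - 1/2), {s, sr^2, ...}: (0)*(0), {sr, sr^3, ...}: (0)*(0)
so (chi_5 * chi_8) takes values
  {e} -> 4, {r^5} -> -4, {r^1, r^9} -> -3/2 - sqrt(5)/2, {r^2, r^8} -> 3/2 - sqrt(5)/2, {r^3, r^7} -> -3/2 + sqrt(5)/2, {r^4, r^6} -> sqrt(5)/2 + 3/2, {s, sr^2, ...} -> 0, {sr, sr^3, ...} -> 0.
Now take the inner product of this character with each irreducible chi from the table, <chi_5*chi_8, chi> = (1/20) sum_C |C| (chi_5*chi_8)(C) conj(chi(C)):
  <chi_5*chi_8, chi_1> = (1/20)[1*(4)*conj(1) + 1*(-4)*conj(1) + 2*(-3/2 - sqrt(5)/2)*conj(1) + 2*(3/2 - sqrt(5)/2)*conj(1) + 2*(-3/2 + sqrt(5)/2)*conj(1) + 2*(sqrt(5)/2 + 3/2)*conj(1) + 5*(0)*conj(1) + 5*(0)*conj(1)]
      = (1/20)[(4) + (-4) + (-3 - sqrt(5)) + (3 - sqrt(5)) + (-3 + sqrt(5)) + (sqrt(5) + 3) + (0) + (0)] = 0/20 = 0
  <chi_5*chi_8, chi_2> = (1/20)[1*(4)*conj(1) + 1*(-4)*conj(1) + 2*(-3/2 - sqrt(5)/2)*conj(1) + 2*(3/2 - sqrt(5)/2)*conj(1) + 2*(-3/2 + sqrt(5)/2)*conj(1) + 2*(sqrt(5)/2 + 3/2)*conj(1) + 5*(0)*conj(-1) + 5*(0)*conj(-1)]
      = (1/20)[(4) + (-4) + (-3 - sqrt(5)) + (3 - sqrt(5)) + (-3 + sqrt(5)) + (sqrt(5) + 3) + (0) + (0)] = 0/20 = 0
  <chi_5*chi_8, chi_3> = (1/20)[1*(4)*conj(1) + 1*(-4)*conj(-1) + 2*(-3/2 - sqrt(5)/2)*conj(-1) + 2*(3/2 - sqrt(5)/2)*conj(1) + 2*(-3/2 + sqrt(5)/2)*conj(-1) + 2*(sqrt(5)/2 + 3/2)*conj(1) + 5*(0)*conj(1) + 5*(0)*conj(-1)]
      = (1/20)[(4) + (4) + (sqrt(5) + 3) + (3 - sqrt(5)) + (3 - sqrt(5)) + (sqrt(5) + 3) + (0) + (0)] = 20/20 = 1
  <chi_5*chi_8, chi_4> = (1/20)[1*(4)*conj(1) + 1*(-4)*conj(-1) + 2*(-3/2 - sqrt(5)/2)*conj(-1) + 2*(3/2 - sqrt(5)/2)*conj(1) + 2*(-3/2 + sqrt(5)/2)*conj(-1) + 2*(sqrt(5)/2 + 3/2)*conj(1) + 5*(0)*conj(-1) + 5*(0)*conj(1)]
      = (1/20)[(4) + (4) + (sqrt(5) + 3) + (3 - sqrt(5)) + (3 - sqrt(5)) + (sqrt(5) + 3) + (0) + (0)] = 20/20 = 1
  <chi_5*chi_8, chi_5> = (1/20)[1*(4)*conj(2) + 1*(-4)*conj(-2) + 2*(-3/2 - sqrt(5)/2)*conj(1/2 + sqrt(5)/2) + 2*(3/2 - sqrt(5)/2)*conj(-1/2 + sqrt(5)/2) + 2*(-3/2 + sqrt(5)/2)*conj(1/2 - sqrt(5)/2) + 2*(sqrt(5)/2 + 3/2)*conj(-sqrt(5)/2 - 1/2) + 5*(0)*conj(0) + 5*(0)*conj(0)]
      = (1/20)[(8) + (8) + (-2*sqrt(5) - 4) + (-4 + 2*sqrt(5)) + (-4 + 2*sqrt(5)) + (-2*sqrt(5) - 4) + (0) + (0)] = 0/20 = 0
  <chi_5*chi_8, chi_6> = (1/20)[1*(4)*conj(2) + 1*(-4)*conj(2) + 2*(-3/2 - sqrt(5)/2)*conj(-1/2 + sqrt(5)/2) + 2*(3/2 - sqrt(5)/2)*conj(-sqrt(5)/2 - 1/2) + 2*(-3/2 + sqrt(5)/2)*conj(-sqrt(5)/2 - 1/2) + 2*(sqrt(5)/2 + 3/2)*conj(-1/2 + sqrt(5)/2) + 5*(0)*conj(0) + 5*(0)*conj(0)]
      = (1/20)[(8) + (-8) + (-sqrt(5) - 1) + (1 - sqrt(5)) + (-1 + sqrt(5)) + (1 + sqrt(5)) + (0) + (0)] = 0/20 = 0
  <chi_5*chi_8, chi_7> = (1/20)[1*(4)*conj(2) + 1*(-4)*conj(-2) + 2*(-3/2 - sqrt(5)/2)*conj(1/2 - sqrt(5)/2) + 2*(3/2 - sqrt(5)/2)*conj(-sqrt(5)/2 - 1/2) + 2*(-3/2 + sqrt(5)/2)*conj(1/2 + sqrt(5)/2) + 2*(sqrt(5)/2 + 3/2)*conj(-1/2 + sqrt(5)/2) + 5*(0)*conj(0) + 5*(0)*conj(0)]
      = (1/20)[(8) + (8) + (1 + sqrt(5)) + (1 - sqrt(5)) + (1 - sqrt(5)) + (1 + sqrt(5)) + (0) + (0)] = 20/20 = 1
  <chi_5*chi_8, chi_8> = (1/20)[1*(4)*conj(2) + 1*(-4)*conj(2) + 2*(-3/2 - sqrt(5)/2)*conj(-sqrt(5)/2 - 1/2) + 2*(3/2 - sqrt(5)/2)*conj(-1/2 + sqrt(5)/2) + 2*(-3/2 + sqrt(5)/2)*conj(-1/2 + sqrt(5)/2) + 2*(sqrt(5)/2 + 3/2)*conj(-sqrt(5)/2 - 1/2) + 5*(0)*conj(0) + 5*(0)*conj(0)]
      = (1/20)[(8) + (-8) + (4 + 2*sqrt(5)) + (-4 + 2*sqrt(5)) + (4 - 2*sqrt(5)) + (-2*sqrt(5) - 4) + (0) + (0)] = 0/20 = 0
Hence the multiplicities are chi_3: 1, chi_4: 1, chi_7: 1. Dimension check: dim(chi_5)*dim(chi_8) = 2*2 = 4 and sum (mult * dim) = 1*1 + 1*1 + 1*2 = 4.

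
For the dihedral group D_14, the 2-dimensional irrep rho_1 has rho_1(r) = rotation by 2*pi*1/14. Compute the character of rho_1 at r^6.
chi_{rho_1}(r^6) = 2*cos(2*pi*1*6/14) = -2*cos(pi/7)

Reasoning: rho_1(r^6) is rotation by angle 2*pi*1*6/14, whose trace is 2*cos(2*pi*1*6/14) = -2*cos(pi/7).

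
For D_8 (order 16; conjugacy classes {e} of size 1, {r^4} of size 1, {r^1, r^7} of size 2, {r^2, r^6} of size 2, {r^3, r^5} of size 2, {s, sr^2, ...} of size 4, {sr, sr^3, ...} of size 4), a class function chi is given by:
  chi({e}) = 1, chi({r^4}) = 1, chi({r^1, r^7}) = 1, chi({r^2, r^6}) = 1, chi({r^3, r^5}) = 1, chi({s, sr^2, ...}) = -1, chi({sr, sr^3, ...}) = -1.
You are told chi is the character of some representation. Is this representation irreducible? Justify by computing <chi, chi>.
Irreducible: <chi, chi> = 1.

Justification: <chi, chi> = (1/|G|) sum_C |C| * |chi(C)|^2 = (1/16)[1*|1|^2 + 1*|1|^2 + 2*|1|^2 + 2*|1|^2 + 2*|1|^2 + 4*|-1|^2 + 4*|-1|^2]
  = (1/16)[(1) + (1) + (2) + (2) + (2) + (4) + (4)] = 16/16 = 1.
A character is irreducible iff <chi, chi> = 1, so this representation is irreducible.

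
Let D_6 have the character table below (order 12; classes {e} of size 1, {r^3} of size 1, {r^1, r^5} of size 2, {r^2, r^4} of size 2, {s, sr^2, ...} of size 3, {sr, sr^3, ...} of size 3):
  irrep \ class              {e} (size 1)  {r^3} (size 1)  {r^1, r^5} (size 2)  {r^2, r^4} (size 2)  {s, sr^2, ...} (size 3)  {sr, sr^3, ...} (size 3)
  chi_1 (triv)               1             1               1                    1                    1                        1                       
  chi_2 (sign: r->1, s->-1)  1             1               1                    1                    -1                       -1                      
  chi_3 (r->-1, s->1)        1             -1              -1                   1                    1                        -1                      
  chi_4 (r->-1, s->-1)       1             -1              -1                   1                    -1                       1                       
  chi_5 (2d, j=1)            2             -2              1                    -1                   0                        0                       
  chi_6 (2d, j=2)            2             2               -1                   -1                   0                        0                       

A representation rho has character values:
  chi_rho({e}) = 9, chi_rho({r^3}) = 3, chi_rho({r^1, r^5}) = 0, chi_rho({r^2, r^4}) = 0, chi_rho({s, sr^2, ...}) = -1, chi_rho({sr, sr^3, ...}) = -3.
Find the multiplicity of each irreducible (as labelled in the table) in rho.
Multiplicities: chi_1: 0, chi_2: 2, chi_3: 1, chi_4: 0, chi_5: 1, chi_6: 2.

Proof sketch: Use <chi_rho, chi> = (1/|G|) sum_C |C| * chi_rho(C) * conj(chi(C)) with |G| = 12 for each irreducible chi in the table:
  <chi_rho, chi_1> = (1/12)[1*(9)*conj(1) + 1*(3)*conj(1) + 2*(0)*conj(1) + 2*(0)*conj(1) + 3*(-1)*conj(1) + 3*(-3)*conj(1)]
      = (1/12)[(9) + (3) + (0) + (0) + (-3) + (-9)] = 0/12 = 0
  <chi_rho, chi_2> = (1/12)[1*(9)*conj(1) + 1*(3)*conj(1) + 2*(0)*conj(1) + 2*(0)*conj(1) + 3*(-1)*conj(-1) + 3*(-3)*conj(-1)]
      = (1/12)[(9) + (3) + (0) + (0) + (3) + (9)] = 24/12 = 2
  <chi_rho, chi_3> = (1/12)[1*(9)*conj(1) + 1*(3)*conj(-1) + 2*(0)*conj(-1) + 2*(0)*conj(1) + 3*(-1)*conj(1) + 3*(-3)*conj(-1)]
      = (1/12)[(9) + (-3) + (0) + (0) + (-3) + (9)] = 12/12 = 1
  <chi_rho, chi_4> = (1/12)[1*(9)*conj(1) + 1*(3)*conj(-1) + 2*(0)*conj(-1) + 2*(0)*conj(1) + 3*(-1)*conj(-1) + 3*(-3)*conj(1)]
      = (1/12)[(9) + (-3) + (0) + (0) + (3) + (-9)] = 0/12 = 0
  <chi_rho, chi_5> = (1/12)[1*(9)*conj(2) + 1*(3)*conj(-2) + 2*(0)*conj(1) + 2*(0)*conj(-1) + 3*(-1)*conj(0) + 3*(-3)*conj(0)]
      = (1/12)[(18) + (-6) + (0) + (0) + (0) + (0)] = 12/12 = 1
  <chi_rho, chi_6> = (1/12)[1*(9)*conj(2) + 1*(3)*conj(2) + 2*(0)*conj(-1) + 2*(0)*conj(-1) + 3*(-1)*conj(0) + 3*(-3)*conj(0)]
      = (1/12)[(18) + (6) + (0) + (0) + (0) + (0)] = 24/12 = 2
Dimension check: dim(rho) = sum (mult * dim) = 0*1 + 2*1 + 1*1 + 0*1 + 1*2 + 2*2 = 9 = chi_rho(e) = 9.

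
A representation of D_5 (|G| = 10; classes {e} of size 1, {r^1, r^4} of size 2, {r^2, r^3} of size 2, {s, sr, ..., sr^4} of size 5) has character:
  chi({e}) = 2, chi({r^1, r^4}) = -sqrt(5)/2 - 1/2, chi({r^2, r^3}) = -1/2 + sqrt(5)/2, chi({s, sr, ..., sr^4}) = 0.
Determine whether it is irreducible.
Irreducible: <chi, chi> = 1.

Justification: <chi, chi> = (1/|G|) sum_C |C| * |chi(C)|^2 = (1/10)[1*|2|^2 + 2*|-sqrt(5)/2 - 1/2|^2 + 2*|-1/2 + sqrt(5)/2|^2 + 5*|0|^2]
  = (1/10)[(4) + (sqrt(5) + 3) + (3 - sqrt(5)) + (0)] = 10/10 = 1.
A character is irreducible iff <chi, chi> = 1, so this representation is irreducible.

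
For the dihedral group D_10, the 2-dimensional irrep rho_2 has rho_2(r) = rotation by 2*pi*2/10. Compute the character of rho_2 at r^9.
chi_{rho_2}(r^9) = 2*cos(2*pi*2*9/10) = -1/2 + sqrt(5)/2

Proof sketch: rho_2(r^9) is rotation by angle 2*pi*2*9/10, whose trace is 2*cos(2*pi*2*9/10) = -1/2 + sqrt(5)/2.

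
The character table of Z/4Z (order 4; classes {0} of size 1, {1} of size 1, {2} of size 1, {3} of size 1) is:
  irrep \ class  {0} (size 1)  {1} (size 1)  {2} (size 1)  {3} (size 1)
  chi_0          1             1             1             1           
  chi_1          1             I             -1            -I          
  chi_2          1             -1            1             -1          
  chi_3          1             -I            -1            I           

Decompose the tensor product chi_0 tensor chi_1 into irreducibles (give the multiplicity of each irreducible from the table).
chi_0 tensor chi_1 = chi_1 (all other irreducibles have multiplicity 0).

Derivation: The character of a tensor product is the pointwise product (chi_0 * chi_1)(C) = chi_0(C) * chi_1(C):
  {0}: (1)*(1), {1}: (1)*(I), {2}: (1)*(-1), {3}: (1)*(-I)
so (chi_0 * chi_1) takes values
  {0} -> 1, {1} -> I, {2} -> -1, {3} -> -I.
Now take the inner product of this character with each irreducible chi from the table, <chi_0*chi_1, chi> = (1/4) sum_C |C| (chi_0*chi_1)(C) conj(chi(C)):
  <chi_0*chi_1, chi_0> = (1/4)[1*(1)*conj(1) + 1*(I)*conj(1) + 1*(-1)*conj(1) + 1*(-I)*conj(1)]
      = (1/4)[(1) + (I) + (-1) + (-I)] = 0/4 = 0
  <chi_0*chi_1, chi_1> = (1/4)[1*(1)*conj(1) + 1*(I)*conj(I) + 1*(-1)*conj(-1) + 1*(-I)*conj(-I)]
      = (1/4)[(1) + (1) + (1) + (1)] = 4/4 = 1
  <chi_0*chi_1, chi_2> = (1/4)[1*(1)*conj(1) + 1*(I)*conj(-1) + 1*(-1)*conj(1) + 1*(-I)*conj(-1)]
      = (1/4)[(1) + (-I) + (-1) + (I)] = 0/4 = 0
  <chi_0*chi_1, chi_3> = (1/4)[1*(1)*conj(1) + 1*(I)*conj(-I) + 1*(-1)*conj(-1) + 1*(-I)*conj(I)]
      = (1/4)[(1) + (-1) + (1) + (-1)] = 0/4 = 0
(Exp terms are combined using exp(i*s)*conj(exp(i*t)) = exp(i*(s-t)), and sums of them are collapsed using the identity that for every m > 1 the m distinct m-th roots of unity sum to 0, e.g. 1 + exp(2*I*pi/3) + exp(-2*I*pi/3) = 0.)
Hence the multiplicities are chi_1: 1. Dimension check: dim(chi_0)*dim(chi_1) = 1*1 = 1 and sum (mult * dim) = 1*1 = 1.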